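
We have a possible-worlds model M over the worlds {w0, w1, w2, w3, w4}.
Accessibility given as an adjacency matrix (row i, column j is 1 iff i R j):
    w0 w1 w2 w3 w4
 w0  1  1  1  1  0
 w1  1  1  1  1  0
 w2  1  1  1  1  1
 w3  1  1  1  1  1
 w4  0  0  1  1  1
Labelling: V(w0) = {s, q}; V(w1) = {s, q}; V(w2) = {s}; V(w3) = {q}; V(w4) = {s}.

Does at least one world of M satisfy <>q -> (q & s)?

Yes

Let φ = <>q -> (q & s). Evaluate φ at each world:
  w0 (successors {w0, w1, w2, w3}): φ is true.
  w1 (successors {w0, w1, w2, w3}): φ is true.
  w2 (successors {w0, w1, w2, w3, w4}): φ is false.
  w3 (successors {w0, w1, w2, w3, w4}): φ is false.
  w4 (successors {w2, w3, w4}): φ is false.
Detail at w0 (witness):
  At w0: <>q is true, q & s is true, so <>q -> (q & s) is true.
    At w0: <>q requires q at some successor in {w0, w1, w2, w3}.
      q holds at w0, so <>q is true at w0.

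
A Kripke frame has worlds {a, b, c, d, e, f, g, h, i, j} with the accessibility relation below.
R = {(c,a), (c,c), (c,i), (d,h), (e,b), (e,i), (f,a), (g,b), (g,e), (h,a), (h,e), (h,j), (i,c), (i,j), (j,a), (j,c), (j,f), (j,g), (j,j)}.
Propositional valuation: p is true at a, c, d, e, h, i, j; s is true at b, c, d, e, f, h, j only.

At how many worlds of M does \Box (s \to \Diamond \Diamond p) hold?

7

Recall that \Box ψ holds at a world iff ψ holds at every accessible world, and \Diamond ψ holds iff ψ holds at some accessible world.
Let φ = \Box (s \to \Diamond \Diamond p). Evaluate φ at each world:
  a (successors ∅): φ is true.
  b (successors ∅): φ is true.
  c (successors {a, c, i}): φ is true.
  d (successors {h}): φ is true.
  e (successors {b, i}): φ is false.
  f (successors {a}): φ is true.
  g (successors {b, e}): φ is false.
  h (successors {a, e, j}): φ is true.
  i (successors {c, j}): φ is true.
  j (successors {a, c, f, g, j}): φ is false.
For instance, at g:
  At g: \Box (s \to \Diamond \Diamond p) requires s \to \Diamond \Diamond p at every successor {b, e}.
    s \to \Diamond \Diamond p fails at b, so \Box (s \to \Diamond \Diamond p) is false at g.
      At b: s is true, \Diamond \Diamond p is false, so s \to \Diamond \Diamond p is false.
Satisfying worlds: {a, b, c, d, f, h, i}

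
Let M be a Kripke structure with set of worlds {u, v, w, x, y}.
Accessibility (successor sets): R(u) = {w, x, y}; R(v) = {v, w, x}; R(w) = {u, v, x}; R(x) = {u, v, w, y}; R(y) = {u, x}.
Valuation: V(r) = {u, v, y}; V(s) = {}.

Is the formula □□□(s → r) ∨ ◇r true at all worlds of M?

Yes

Let φ = □□□(s → r) ∨ ◇r. Evaluate φ at each world:
  u (successors {w, x, y}): φ is true.
  v (successors {v, w, x}): φ is true.
  w (successors {u, v, x}): φ is true.
  x (successors {u, v, w, y}): φ is true.
  y (successors {u, x}): φ is true.
For instance, at y:
  At y: □□□(s → r) is true, ◇r is true, so □□□(s → r) ∨ ◇r is true.
    At y: □□□(s → r) requires □□(s → r) at every successor {u, x}.
      At u: □□(s → r) is true.
      At x: □□(s → r) is true.
    So □□□(s → r) is true at y.
    At y: ◇r requires r at some successor in {u, x}.
      r holds at u, so ◇r is true at y.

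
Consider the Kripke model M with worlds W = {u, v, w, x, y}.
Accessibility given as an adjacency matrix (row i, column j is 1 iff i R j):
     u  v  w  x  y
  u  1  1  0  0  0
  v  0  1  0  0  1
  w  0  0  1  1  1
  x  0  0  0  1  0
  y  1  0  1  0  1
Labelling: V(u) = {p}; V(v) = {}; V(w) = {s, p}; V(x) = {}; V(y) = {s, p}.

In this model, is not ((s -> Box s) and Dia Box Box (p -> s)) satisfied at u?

At u: (s -> Box s) and Dia Box Box (p -> s) is false, so not ((s -> Box s) and Dia Box Box (p -> s)) is true.
  At u: s -> Box s is true, Dia Box Box (p -> s) is false, so (s -> Box s) and Dia Box Box (p -> s) is false.
    At u: s is false, Box s is false, so s -> Box s is true.
      At u: Box s requires s at every successor {u, v}.
        s fails at u, so Box s is false at u.
    At u: Dia Box Box (p -> s) requires Box Box (p -> s) at some successor in {u, v}.
      At u: Box Box (p -> s) is false.
      At v: Box Box (p -> s) is false.
    So Dia Box Box (p -> s) is false at u.

Yes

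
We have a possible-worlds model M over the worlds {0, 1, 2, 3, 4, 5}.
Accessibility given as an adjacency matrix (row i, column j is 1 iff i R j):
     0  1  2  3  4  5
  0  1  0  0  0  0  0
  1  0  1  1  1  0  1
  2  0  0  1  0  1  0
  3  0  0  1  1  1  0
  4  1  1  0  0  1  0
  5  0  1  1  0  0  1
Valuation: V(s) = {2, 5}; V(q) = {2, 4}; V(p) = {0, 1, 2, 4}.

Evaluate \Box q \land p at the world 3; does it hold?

No

At 3: \Box q is false, p is false, so \Box q \land p is false.
  At 3: \Box q requires q at every successor {2, 3, 4}.
    q fails at 3, so \Box q is false at 3.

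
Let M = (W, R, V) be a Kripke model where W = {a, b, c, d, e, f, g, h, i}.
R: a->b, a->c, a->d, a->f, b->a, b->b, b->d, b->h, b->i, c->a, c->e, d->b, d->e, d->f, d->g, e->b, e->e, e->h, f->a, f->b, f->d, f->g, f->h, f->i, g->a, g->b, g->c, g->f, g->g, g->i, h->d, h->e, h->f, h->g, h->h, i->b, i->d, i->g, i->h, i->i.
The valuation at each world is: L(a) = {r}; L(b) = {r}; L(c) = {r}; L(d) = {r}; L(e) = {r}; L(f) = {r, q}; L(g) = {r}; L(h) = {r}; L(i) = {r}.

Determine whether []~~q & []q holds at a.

At a: []~~q is false, []q is false, so []~~q & []q is false.
  At a: []~~q requires ~~q at every successor {b, c, d, f}.
    ~~q fails at b, so []~~q is false at a.
  At a: []q requires q at every successor {b, c, d, f}.
    q fails at b, so []q is false at a.

No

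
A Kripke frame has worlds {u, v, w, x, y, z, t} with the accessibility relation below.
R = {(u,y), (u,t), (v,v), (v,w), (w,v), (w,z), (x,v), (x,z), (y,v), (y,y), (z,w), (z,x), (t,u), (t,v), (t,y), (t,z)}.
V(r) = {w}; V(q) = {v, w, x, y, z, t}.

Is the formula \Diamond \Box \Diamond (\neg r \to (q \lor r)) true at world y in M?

At y: \Diamond \Box \Diamond (\neg r \to (q \lor r)) requires \Box \Diamond (\neg r \to (q \lor r)) at some successor in {v, y}.
  \Box \Diamond (\neg r \to (q \lor r)) holds at v, so \Diamond \Box \Diamond (\neg r \to (q \lor r)) is true at y.
    At v: \Box \Diamond (\neg r \to (q \lor r)) requires \Diamond (\neg r \to (q \lor r)) at every successor {v, w}.
      At v: \Diamond (\neg r \to (q \lor r)) is true.
      At w: \Diamond (\neg r \to (q \lor r)) is true.
    So \Box \Diamond (\neg r \to (q \lor r)) is true at v.

Yes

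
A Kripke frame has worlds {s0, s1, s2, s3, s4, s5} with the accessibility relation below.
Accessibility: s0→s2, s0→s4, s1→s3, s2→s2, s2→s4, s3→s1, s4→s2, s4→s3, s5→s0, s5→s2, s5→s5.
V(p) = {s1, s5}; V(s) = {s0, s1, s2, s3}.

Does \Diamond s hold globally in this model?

Yes

Let φ = \Diamond s. Evaluate φ at each world:
  s0 (successors {s2, s4}): φ is true.
  s1 (successors {s3}): φ is true.
  s2 (successors {s2, s4}): φ is true.
  s3 (successors {s1}): φ is true.
  s4 (successors {s2, s3}): φ is true.
  s5 (successors {s0, s2, s5}): φ is true.
For instance, at s1:
  At s1: \Diamond s requires s at some successor in {s3}.
    s holds at s3, so \Diamond s is true at s1.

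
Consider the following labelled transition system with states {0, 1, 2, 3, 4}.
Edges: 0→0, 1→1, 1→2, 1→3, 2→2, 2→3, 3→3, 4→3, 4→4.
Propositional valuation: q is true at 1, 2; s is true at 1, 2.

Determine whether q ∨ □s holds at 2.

At 2: q is true, □s is false, so q ∨ □s is true.
  At 2: □s requires s at every successor {2, 3}.
    s fails at 3, so □s is false at 2.

Yes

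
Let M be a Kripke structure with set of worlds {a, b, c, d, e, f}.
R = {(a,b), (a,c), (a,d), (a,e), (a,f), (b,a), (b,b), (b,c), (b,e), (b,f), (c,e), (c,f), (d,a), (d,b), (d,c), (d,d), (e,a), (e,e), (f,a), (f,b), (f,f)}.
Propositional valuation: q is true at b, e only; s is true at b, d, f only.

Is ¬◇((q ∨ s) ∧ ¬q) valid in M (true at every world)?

No

Let φ = ¬◇((q ∨ s) ∧ ¬q). Evaluate φ at each world:
  a (successors {b, c, d, e, f}): φ is false.
  b (successors {a, b, c, e, f}): φ is false.
  c (successors {e, f}): φ is false.
  d (successors {a, b, c, d}): φ is false.
  e (successors {a, e}): φ is true.
  f (successors {a, b, f}): φ is false.
Detail at a (counterexample):
  At a: ◇((q ∨ s) ∧ ¬q) is true, so ¬◇((q ∨ s) ∧ ¬q) is false.
    At a: ◇((q ∨ s) ∧ ¬q) requires (q ∨ s) ∧ ¬q at some successor in {b, c, d, e, f}.
      (q ∨ s) ∧ ¬q holds at d, so ◇((q ∨ s) ∧ ¬q) is true at a.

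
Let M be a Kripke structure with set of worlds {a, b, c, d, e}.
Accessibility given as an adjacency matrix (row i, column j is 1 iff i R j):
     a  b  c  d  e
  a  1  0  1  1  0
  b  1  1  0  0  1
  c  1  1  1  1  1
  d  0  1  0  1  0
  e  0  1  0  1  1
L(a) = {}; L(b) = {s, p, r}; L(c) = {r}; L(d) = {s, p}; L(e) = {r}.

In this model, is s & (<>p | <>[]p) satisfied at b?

Yes

Recall that []ψ holds at a world iff ψ holds at every accessible world, and <>ψ holds iff ψ holds at some accessible world.
At b: s is true, <>p | <>[]p is true, so s & (<>p | <>[]p) is true.
  At b: <>p is true, <>[]p is false, so <>p | <>[]p is true.
    At b: <>p requires p at some successor in {a, b, e}.
      p holds at b, so <>p is true at b.
    At b: <>[]p requires []p at some successor in {a, b, e}.
      At a: []p is false.
      At b: []p is false.
      At e: []p is false.
    So <>[]p is false at b.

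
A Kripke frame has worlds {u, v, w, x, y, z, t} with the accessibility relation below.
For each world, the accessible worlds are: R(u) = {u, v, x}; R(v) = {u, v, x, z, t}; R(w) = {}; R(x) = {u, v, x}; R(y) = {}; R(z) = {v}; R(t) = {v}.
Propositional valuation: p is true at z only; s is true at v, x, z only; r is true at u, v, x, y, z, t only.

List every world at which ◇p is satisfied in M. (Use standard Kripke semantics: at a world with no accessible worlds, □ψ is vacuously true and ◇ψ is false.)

v

Recall that ◇ψ holds at a world iff ψ holds at some accessible world.
Let φ = ◇p. Evaluate φ at each world:
  u (successors {u, v, x}): φ is false.
  v (successors {u, v, x, z, t}): φ is true.
  w (successors ∅): φ is false.
  x (successors {u, v, x}): φ is false.
  y (successors ∅): φ is false.
  z (successors {v}): φ is false.
  t (successors {v}): φ is false.
For instance, at x:
  At x: ◇p requires p at some successor in {u, v, x}.
    At u: p is false.
    At v: p is false.
    At x: p is false.
  So ◇p is false at x.
Satisfying worlds: {v}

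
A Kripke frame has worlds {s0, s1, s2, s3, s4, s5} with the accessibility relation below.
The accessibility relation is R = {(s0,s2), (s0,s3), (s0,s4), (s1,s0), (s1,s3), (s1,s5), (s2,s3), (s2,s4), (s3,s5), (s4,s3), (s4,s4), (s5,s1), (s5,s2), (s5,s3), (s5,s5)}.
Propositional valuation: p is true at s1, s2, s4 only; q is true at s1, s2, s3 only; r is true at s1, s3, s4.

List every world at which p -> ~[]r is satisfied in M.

s0, s1, s3, s5

Recall that []ψ holds at a world iff ψ holds at every accessible world, and <>ψ holds iff ψ holds at some accessible world.
Let φ = p -> ~[]r. Evaluate φ at each world:
  s0 (successors {s2, s3, s4}): φ is true.
  s1 (successors {s0, s3, s5}): φ is true.
  s2 (successors {s3, s4}): φ is false.
  s3 (successors {s5}): φ is true.
  s4 (successors {s3, s4}): φ is false.
  s5 (successors {s1, s2, s3, s5}): φ is true.
For instance, at s3:
  At s3: p is false, ~[]r is true, so p -> ~[]r is true.
    At s3: []r is false, so ~[]r is true.
      At s3: []r requires r at every successor {s5}.
        r fails at s5, so []r is false at s3.
Satisfying worlds: {s0, s1, s3, s5}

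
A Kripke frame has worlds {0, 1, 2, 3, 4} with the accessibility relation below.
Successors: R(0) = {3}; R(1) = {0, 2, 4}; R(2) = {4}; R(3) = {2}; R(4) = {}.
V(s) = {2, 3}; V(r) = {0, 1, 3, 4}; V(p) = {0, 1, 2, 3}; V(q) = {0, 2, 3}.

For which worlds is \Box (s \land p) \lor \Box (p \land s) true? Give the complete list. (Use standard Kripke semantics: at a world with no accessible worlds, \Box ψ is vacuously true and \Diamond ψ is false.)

Let φ = \Box (s \land p) \lor \Box (p \land s). Evaluate φ at each world:
  0 (successors {3}): φ is true.
  1 (successors {0, 2, 4}): φ is false.
  2 (successors {4}): φ is false.
  3 (successors {2}): φ is true.
  4 (successors ∅): φ is true.
For instance, at 1:
  At 1: \Box (s \land p) is false, \Box (p \land s) is false, so \Box (s \land p) \lor \Box (p \land s) is false.
    At 1: \Box (s \land p) requires s \land p at every successor {0, 2, 4}.
      s \land p fails at 0, so \Box (s \land p) is false at 1.
    At 1: \Box (p \land s) requires p \land s at every successor {0, 2, 4}.
      p \land s fails at 0, so \Box (p \land s) is false at 1.
Satisfying worlds: {0, 3, 4}

0, 3, 4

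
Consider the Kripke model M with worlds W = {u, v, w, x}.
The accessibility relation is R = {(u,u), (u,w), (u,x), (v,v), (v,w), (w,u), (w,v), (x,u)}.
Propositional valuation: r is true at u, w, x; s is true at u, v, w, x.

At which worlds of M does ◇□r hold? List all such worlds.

u, w, x

Let φ = ◇□r. Evaluate φ at each world:
  u (successors {u, w, x}): φ is true.
  v (successors {v, w}): φ is false.
  w (successors {u, v}): φ is true.
  x (successors {u}): φ is true.
For instance, at w:
  At w: ◇□r requires □r at some successor in {u, v}.
    □r holds at u, so ◇□r is true at w.
      At u: □r requires r at every successor {u, w, x}.
        At u: r is true.
        At w: r is true.
        At x: r is true.
      So □r is true at u.
Satisfying worlds: {u, w, x}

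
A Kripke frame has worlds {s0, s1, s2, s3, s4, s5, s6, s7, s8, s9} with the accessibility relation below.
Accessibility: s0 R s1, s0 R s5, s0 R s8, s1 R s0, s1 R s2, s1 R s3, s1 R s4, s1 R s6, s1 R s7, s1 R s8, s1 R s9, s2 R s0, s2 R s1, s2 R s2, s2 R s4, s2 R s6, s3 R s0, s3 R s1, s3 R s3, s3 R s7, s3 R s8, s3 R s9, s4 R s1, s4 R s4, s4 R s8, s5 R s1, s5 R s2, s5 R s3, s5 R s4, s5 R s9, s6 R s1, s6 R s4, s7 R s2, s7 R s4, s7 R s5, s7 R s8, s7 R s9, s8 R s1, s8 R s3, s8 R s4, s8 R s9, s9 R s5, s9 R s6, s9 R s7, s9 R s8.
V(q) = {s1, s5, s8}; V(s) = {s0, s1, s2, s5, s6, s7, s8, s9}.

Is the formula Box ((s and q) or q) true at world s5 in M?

At s5: Box ((s and q) or q) requires (s and q) or q at every successor {s1, s2, s3, s4, s9}.
  (s and q) or q fails at s2, so Box ((s and q) or q) is false at s5.

No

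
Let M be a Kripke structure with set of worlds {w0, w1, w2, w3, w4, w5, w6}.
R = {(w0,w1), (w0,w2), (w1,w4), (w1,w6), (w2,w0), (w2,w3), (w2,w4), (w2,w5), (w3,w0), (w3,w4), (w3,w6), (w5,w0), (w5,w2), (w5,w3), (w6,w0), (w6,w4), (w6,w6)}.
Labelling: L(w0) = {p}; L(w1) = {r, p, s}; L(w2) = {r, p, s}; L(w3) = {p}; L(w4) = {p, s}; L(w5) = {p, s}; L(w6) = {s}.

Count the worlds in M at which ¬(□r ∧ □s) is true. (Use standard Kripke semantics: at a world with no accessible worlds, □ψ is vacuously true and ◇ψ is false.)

Let φ = ¬(□r ∧ □s). Evaluate φ at each world:
  w0 (successors {w1, w2}): φ is false.
  w1 (successors {w4, w6}): φ is true.
  w2 (successors {w0, w3, w4, w5}): φ is true.
  w3 (successors {w0, w4, w6}): φ is true.
  w4 (successors ∅): φ is false.
  w5 (successors {w0, w2, w3}): φ is true.
  w6 (successors {w0, w4, w6}): φ is true.
For instance, at w1:
  At w1: □r ∧ □s is false, so ¬(□r ∧ □s) is true.
    At w1: □r is false, □s is true, so □r ∧ □s is false.
      At w1: □r requires r at every successor {w4, w6}.
        r fails at w4, so □r is false at w1.
      At w1: □s requires s at every successor {w4, w6}.
        At w4: s is true.
        At w6: s is true.
      So □s is true at w1.
Satisfying worlds: {w1, w2, w3, w5, w6}

5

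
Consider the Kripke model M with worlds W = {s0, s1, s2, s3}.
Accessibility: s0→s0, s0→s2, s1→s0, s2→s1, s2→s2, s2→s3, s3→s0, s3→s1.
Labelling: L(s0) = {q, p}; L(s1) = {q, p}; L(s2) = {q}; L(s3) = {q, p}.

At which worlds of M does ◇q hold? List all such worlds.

s0, s1, s2, s3

Let φ = ◇q. Evaluate φ at each world:
  s0 (successors {s0, s2}): φ is true.
  s1 (successors {s0}): φ is true.
  s2 (successors {s1, s2, s3}): φ is true.
  s3 (successors {s0, s1}): φ is true.
For instance, at s0:
  At s0: ◇q requires q at some successor in {s0, s2}.
    q holds at s0, so ◇q is true at s0.
Satisfying worlds: {s0, s1, s2, s3}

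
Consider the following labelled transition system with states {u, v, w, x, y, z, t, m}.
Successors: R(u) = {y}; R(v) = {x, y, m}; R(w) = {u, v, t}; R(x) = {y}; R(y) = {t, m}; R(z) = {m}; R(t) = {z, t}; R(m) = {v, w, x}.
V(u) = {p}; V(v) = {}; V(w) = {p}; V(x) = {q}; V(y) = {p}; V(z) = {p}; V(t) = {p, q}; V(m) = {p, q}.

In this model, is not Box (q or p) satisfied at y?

At y: Box (q or p) is true, so not Box (q or p) is false.
  At y: Box (q or p) requires q or p at every successor {t, m}.
    At t: q or p is true.
    At m: q or p is true.
  So Box (q or p) is true at y.

No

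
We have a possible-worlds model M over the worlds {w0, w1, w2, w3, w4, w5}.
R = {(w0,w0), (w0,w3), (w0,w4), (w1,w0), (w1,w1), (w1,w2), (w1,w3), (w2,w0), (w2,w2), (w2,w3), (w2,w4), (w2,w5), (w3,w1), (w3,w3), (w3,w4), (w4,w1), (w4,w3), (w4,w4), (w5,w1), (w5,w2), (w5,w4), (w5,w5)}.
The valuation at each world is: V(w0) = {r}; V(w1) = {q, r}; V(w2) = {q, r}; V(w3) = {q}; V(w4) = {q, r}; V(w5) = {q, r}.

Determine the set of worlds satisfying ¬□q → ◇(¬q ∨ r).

w0, w1, w2, w3, w4, w5

Recall that □ψ holds at a world iff ψ holds at every accessible world, and ◇ψ holds iff ψ holds at some accessible world.
Let φ = ¬□q → ◇(¬q ∨ r). Evaluate φ at each world:
  w0 (successors {w0, w3, w4}): φ is true.
  w1 (successors {w0, w1, w2, w3}): φ is true.
  w2 (successors {w0, w2, w3, w4, w5}): φ is true.
  w3 (successors {w1, w3, w4}): φ is true.
  w4 (successors {w1, w3, w4}): φ is true.
  w5 (successors {w1, w2, w4, w5}): φ is true.
For instance, at w2:
  At w2: ¬□q is true, ◇(¬q ∨ r) is true, so ¬□q → ◇(¬q ∨ r) is true.
    At w2: □q is false, so ¬□q is true.
      At w2: □q requires q at every successor {w0, w2, w3, w4, w5}.
        q fails at w0, so □q is false at w2.
    At w2: ◇(¬q ∨ r) requires ¬q ∨ r at some successor in {w0, w2, w3, w4, w5}.
      ¬q ∨ r holds at w0, so ◇(¬q ∨ r) is true at w2.
Satisfying worlds: {w0, w1, w2, w3, w4, w5}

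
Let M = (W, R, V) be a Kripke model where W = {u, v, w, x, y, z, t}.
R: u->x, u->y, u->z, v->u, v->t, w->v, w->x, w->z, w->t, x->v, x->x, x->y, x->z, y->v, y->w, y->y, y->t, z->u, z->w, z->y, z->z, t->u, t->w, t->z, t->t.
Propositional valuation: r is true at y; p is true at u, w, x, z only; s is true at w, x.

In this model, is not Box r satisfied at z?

At z: Box r is false, so not Box r is true.
  At z: Box r requires r at every successor {u, w, y, z}.
    r fails at u, so Box r is false at z.

Yes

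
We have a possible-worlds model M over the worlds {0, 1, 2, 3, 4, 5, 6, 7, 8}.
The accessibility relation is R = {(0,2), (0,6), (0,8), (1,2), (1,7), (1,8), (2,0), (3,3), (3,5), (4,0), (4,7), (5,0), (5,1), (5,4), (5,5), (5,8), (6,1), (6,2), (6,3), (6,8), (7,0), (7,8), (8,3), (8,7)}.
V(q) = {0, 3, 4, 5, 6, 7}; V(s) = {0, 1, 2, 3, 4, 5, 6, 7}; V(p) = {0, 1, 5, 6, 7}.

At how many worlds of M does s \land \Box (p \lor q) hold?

Let φ = s \land \Box (p \lor q). Evaluate φ at each world:
  0 (successors {2, 6, 8}): φ is false.
  1 (successors {2, 7, 8}): φ is false.
  2 (successors {0}): φ is true.
  3 (successors {3, 5}): φ is true.
  4 (successors {0, 7}): φ is true.
  5 (successors {0, 1, 4, 5, 8}): φ is false.
  6 (successors {1, 2, 3, 8}): φ is false.
  7 (successors {0, 8}): φ is false.
  8 (successors {3, 7}): φ is false.
For instance, at 2:
  At 2: s is true, \Box (p \lor q) is true, so s \land \Box (p \lor q) is true.
    At 2: \Box (p \lor q) requires p \lor q at every successor {0}.
      At 0: p \lor q is true.
    So \Box (p \lor q) is true at 2.
Satisfying worlds: {2, 3, 4}

3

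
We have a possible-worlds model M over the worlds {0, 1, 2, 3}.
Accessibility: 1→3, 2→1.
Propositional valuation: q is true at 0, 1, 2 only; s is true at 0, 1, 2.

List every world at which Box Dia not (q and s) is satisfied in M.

Let φ = Box Dia not (q and s). Evaluate φ at each world:
  0 (successors ∅): φ is true.
  1 (successors {3}): φ is false.
  2 (successors {1}): φ is true.
  3 (successors ∅): φ is true.
For instance, at 2:
  At 2: Box Dia not (q and s) requires Dia not (q and s) at every successor {1}.
      At 1: Dia not (q and s) requires not (q and s) at some successor in {3}.
        not (q and s) holds at 3, so Dia not (q and s) is true at 1.
  So Box Dia not (q and s) is true at 2.
Satisfying worlds: {0, 2, 3}

0, 2, 3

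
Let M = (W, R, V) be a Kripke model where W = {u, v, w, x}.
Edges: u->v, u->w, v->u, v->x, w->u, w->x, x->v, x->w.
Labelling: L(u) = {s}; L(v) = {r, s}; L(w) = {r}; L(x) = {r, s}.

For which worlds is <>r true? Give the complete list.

u, v, w, x

Let φ = <>r. Evaluate φ at each world:
  u (successors {v, w}): φ is true.
  v (successors {u, x}): φ is true.
  w (successors {u, x}): φ is true.
  x (successors {v, w}): φ is true.
For instance, at x:
  At x: <>r requires r at some successor in {v, w}.
    r holds at v, so <>r is true at x.
Satisfying worlds: {u, v, w, x}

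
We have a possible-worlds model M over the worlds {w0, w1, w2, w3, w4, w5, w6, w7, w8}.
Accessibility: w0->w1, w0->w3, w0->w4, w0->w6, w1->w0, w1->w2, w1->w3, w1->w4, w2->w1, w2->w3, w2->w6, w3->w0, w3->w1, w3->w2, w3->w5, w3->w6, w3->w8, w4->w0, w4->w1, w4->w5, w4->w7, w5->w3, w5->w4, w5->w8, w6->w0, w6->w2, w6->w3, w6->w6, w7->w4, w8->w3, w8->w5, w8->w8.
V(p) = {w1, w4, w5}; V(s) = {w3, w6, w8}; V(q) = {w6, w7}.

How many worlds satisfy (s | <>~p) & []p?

0

Let φ = (s | <>~p) & []p. Evaluate φ at each world:
  w0 (successors {w1, w3, w4, w6}): φ is false.
  w1 (successors {w0, w2, w3, w4}): φ is false.
  w2 (successors {w1, w3, w6}): φ is false.
  w3 (successors {w0, w1, w2, w5, w6, w8}): φ is false.
  w4 (successors {w0, w1, w5, w7}): φ is false.
  w5 (successors {w3, w4, w8}): φ is false.
  w6 (successors {w0, w2, w3, w6}): φ is false.
  w7 (successors {w4}): φ is false.
  w8 (successors {w3, w5, w8}): φ is false.
For instance, at w5:
  At w5: s | <>~p is true, []p is false, so (s | <>~p) & []p is false.
    At w5: s is false, <>~p is true, so s | <>~p is true.
      At w5: <>~p requires ~p at some successor in {w3, w4, w8}.
        ~p holds at w3, so <>~p is true at w5.
    At w5: []p requires p at every successor {w3, w4, w8}.
      p fails at w3, so []p is false at w5.
Satisfying worlds: none.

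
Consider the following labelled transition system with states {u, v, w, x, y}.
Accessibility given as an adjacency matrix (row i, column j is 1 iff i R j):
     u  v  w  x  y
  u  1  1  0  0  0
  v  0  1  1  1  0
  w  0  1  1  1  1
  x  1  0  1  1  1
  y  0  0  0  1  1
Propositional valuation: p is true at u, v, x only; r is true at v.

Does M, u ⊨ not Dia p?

No

At u: Dia p is true, so not Dia p is false.
  At u: Dia p requires p at some successor in {u, v}.
    p holds at u, so Dia p is true at u.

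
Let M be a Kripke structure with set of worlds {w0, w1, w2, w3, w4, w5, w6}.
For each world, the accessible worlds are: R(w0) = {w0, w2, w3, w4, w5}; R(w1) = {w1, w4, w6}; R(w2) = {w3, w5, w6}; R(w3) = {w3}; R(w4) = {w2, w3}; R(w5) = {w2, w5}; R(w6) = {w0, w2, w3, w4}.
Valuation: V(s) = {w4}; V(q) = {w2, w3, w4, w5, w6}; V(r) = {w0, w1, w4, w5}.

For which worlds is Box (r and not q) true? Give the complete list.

none

Let φ = Box (r and not q). Evaluate φ at each world:
  w0 (successors {w0, w2, w3, w4, w5}): φ is false.
  w1 (successors {w1, w4, w6}): φ is false.
  w2 (successors {w3, w5, w6}): φ is false.
  w3 (successors {w3}): φ is false.
  w4 (successors {w2, w3}): φ is false.
  w5 (successors {w2, w5}): φ is false.
  w6 (successors {w0, w2, w3, w4}): φ is false.
For instance, at w2:
  At w2: Box (r and not q) requires r and not q at every successor {w3, w5, w6}.
    r and not q fails at w3, so Box (r and not q) is false at w2.
Satisfying worlds: none.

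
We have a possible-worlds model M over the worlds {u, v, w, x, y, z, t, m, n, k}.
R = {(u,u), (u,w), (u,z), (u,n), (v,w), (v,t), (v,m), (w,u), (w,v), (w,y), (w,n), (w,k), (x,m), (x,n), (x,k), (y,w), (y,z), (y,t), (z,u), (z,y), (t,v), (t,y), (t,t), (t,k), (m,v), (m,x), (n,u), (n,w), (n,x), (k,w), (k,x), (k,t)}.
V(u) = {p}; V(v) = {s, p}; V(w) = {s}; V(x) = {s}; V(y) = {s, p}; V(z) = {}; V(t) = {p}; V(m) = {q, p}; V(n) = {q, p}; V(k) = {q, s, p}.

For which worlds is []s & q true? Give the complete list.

Let φ = []s & q. Evaluate φ at each world:
  u (successors {u, w, z, n}): φ is false.
  v (successors {w, t, m}): φ is false.
  w (successors {u, v, y, n, k}): φ is false.
  x (successors {m, n, k}): φ is false.
  y (successors {w, z, t}): φ is false.
  z (successors {u, y}): φ is false.
  t (successors {v, y, t, k}): φ is false.
  m (successors {v, x}): φ is true.
  n (successors {u, w, x}): φ is false.
  k (successors {w, x, t}): φ is false.
For instance, at w:
  At w: []s is false, q is false, so []s & q is false.
    At w: []s requires s at every successor {u, v, y, n, k}.
      s fails at u, so []s is false at w.
Satisfying worlds: {m}

m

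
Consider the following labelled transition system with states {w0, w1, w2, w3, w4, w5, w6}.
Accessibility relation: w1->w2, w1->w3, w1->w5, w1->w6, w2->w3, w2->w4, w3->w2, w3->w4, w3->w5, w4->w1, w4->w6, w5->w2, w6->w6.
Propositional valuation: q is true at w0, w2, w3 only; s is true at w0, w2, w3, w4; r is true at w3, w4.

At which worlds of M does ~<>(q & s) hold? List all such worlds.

w0, w4, w6

Let φ = ~<>(q & s). Evaluate φ at each world:
  w0 (successors ∅): φ is true.
  w1 (successors {w2, w3, w5, w6}): φ is false.
  w2 (successors {w3, w4}): φ is false.
  w3 (successors {w2, w4, w5}): φ is false.
  w4 (successors {w1, w6}): φ is true.
  w5 (successors {w2}): φ is false.
  w6 (successors {w6}): φ is true.
For instance, at w6:
  At w6: <>(q & s) is false, so ~<>(q & s) is true.
    At w6: <>(q & s) requires q & s at some successor in {w6}.
      At w6: q & s is false.
    So <>(q & s) is false at w6.
Satisfying worlds: {w0, w4, w6}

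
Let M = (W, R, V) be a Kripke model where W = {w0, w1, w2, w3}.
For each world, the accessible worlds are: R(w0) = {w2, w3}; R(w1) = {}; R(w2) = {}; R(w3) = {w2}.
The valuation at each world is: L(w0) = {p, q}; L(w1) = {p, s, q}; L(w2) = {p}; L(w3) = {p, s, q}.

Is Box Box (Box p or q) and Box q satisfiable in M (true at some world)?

Recall that Box ψ holds at a world iff ψ holds at every accessible world, and Dia ψ holds iff ψ holds at some accessible world.
Let φ = Box Box (Box p or q) and Box q. Evaluate φ at each world:
  w0 (successors {w2, w3}): φ is false.
  w1 (successors ∅): φ is true.
  w2 (successors ∅): φ is true.
  w3 (successors {w2}): φ is false.
Detail at w1 (witness):
  At w1: Box Box (Box p or q) is true, Box q is true, so Box Box (Box p or q) and Box q is true.
    At w1: no accessible worlds, so Box Box (Box p or q) holds vacuously.
    At w1: no accessible worlds, so Box q holds vacuously.

Yes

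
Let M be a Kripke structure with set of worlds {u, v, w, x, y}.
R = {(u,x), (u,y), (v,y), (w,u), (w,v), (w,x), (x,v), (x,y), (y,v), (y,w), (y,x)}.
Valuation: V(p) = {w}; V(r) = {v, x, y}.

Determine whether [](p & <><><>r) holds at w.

Recall that []ψ holds at a world iff ψ holds at every accessible world, and <>ψ holds iff ψ holds at some accessible world.
At w: [](p & <><><>r) requires p & <><><>r at every successor {u, v, x}.
  p & <><><>r fails at u, so [](p & <><><>r) is false at w.
    At u: p is false, <><><>r is true, so p & <><><>r is false.
      At u: <><><>r requires <><>r at some successor in {x, y}.
        <><>r holds at x, so <><><>r is true at u.

No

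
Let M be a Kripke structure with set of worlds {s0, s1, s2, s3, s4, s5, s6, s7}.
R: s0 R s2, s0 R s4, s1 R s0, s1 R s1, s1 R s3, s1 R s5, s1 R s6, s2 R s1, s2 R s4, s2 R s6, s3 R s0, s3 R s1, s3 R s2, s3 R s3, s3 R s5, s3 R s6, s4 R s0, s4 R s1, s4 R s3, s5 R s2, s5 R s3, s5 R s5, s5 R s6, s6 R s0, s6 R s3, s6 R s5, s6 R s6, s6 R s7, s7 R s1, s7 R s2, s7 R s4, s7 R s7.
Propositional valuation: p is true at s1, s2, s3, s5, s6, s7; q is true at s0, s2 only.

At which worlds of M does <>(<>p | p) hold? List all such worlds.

Recall that <>ψ holds at a world iff ψ holds at some accessible world.
Let φ = <>(<>p | p). Evaluate φ at each world:
  s0 (successors {s2, s4}): φ is true.
  s1 (successors {s0, s1, s3, s5, s6}): φ is true.
  s2 (successors {s1, s4, s6}): φ is true.
  s3 (successors {s0, s1, s2, s3, s5, s6}): φ is true.
  s4 (successors {s0, s1, s3}): φ is true.
  s5 (successors {s2, s3, s5, s6}): φ is true.
  s6 (successors {s0, s3, s5, s6, s7}): φ is true.
  s7 (successors {s1, s2, s4, s7}): φ is true.
For instance, at s3:
  At s3: <>(<>p | p) requires <>p | p at some successor in {s0, s1, s2, s3, s5, s6}.
    <>p | p holds at s0, so <>(<>p | p) is true at s3.
      At s0: <>p is true, p is false, so <>p | p is true.
Satisfying worlds: {s0, s1, s2, s3, s4, s5, s6, s7}

s0, s1, s2, s3, s4, s5, s6, s7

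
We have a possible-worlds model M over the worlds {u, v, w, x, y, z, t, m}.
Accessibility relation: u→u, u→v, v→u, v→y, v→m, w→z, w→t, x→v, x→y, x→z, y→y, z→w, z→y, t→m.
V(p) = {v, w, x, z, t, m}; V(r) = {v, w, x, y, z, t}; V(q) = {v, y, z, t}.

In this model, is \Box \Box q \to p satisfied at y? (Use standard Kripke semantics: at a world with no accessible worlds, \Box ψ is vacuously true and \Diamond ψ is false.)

No

At y: \Box \Box q is true, p is false, so \Box \Box q \to p is false.
  At y: \Box \Box q requires \Box q at every successor {y}.
      At y: \Box q requires q at every successor {y}.
        At y: q is true.
      So \Box q is true at y.
  So \Box \Box q is true at y.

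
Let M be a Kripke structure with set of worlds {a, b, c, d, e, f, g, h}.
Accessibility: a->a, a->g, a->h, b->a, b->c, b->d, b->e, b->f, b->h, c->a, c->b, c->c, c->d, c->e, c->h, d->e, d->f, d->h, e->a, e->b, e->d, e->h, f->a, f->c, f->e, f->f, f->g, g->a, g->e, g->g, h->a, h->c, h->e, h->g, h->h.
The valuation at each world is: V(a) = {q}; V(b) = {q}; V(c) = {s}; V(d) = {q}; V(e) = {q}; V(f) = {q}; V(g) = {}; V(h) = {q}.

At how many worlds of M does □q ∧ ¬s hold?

2

Let φ = □q ∧ ¬s. Evaluate φ at each world:
  a (successors {a, g, h}): φ is false.
  b (successors {a, c, d, e, f, h}): φ is false.
  c (successors {a, b, c, d, e, h}): φ is false.
  d (successors {e, f, h}): φ is true.
  e (successors {a, b, d, h}): φ is true.
  f (successors {a, c, e, f, g}): φ is false.
  g (successors {a, e, g}): φ is false.
  h (successors {a, c, e, g, h}): φ is false.
For instance, at c:
  At c: □q is false, ¬s is false, so □q ∧ ¬s is false.
    At c: □q requires q at every successor {a, b, c, d, e, h}.
      q fails at c, so □q is false at c.
Satisfying worlds: {d, e}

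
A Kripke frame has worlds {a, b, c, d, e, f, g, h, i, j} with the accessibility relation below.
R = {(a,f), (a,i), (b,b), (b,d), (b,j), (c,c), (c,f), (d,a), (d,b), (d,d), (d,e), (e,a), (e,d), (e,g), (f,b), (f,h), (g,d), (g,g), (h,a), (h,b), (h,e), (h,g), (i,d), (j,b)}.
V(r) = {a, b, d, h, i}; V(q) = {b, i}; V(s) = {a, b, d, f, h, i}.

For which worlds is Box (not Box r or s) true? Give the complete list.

Let φ = Box (not Box r or s). Evaluate φ at each world:
  a (successors {f, i}): φ is true.
  b (successors {b, d, j}): φ is false.
  c (successors {c, f}): φ is true.
  d (successors {a, b, d, e}): φ is true.
  e (successors {a, d, g}): φ is true.
  f (successors {b, h}): φ is true.
  g (successors {d, g}): φ is true.
  h (successors {a, b, e, g}): φ is true.
  i (successors {d}): φ is true.
  j (successors {b}): φ is true.
For instance, at g:
  At g: Box (not Box r or s) requires not Box r or s at every successor {d, g}.
      At d: not Box r is true, s is true, so not Box r or s is true.
      At g: not Box r is true, s is false, so not Box r or s is true.
  So Box (not Box r or s) is true at g.
Satisfying worlds: {a, c, d, e, f, g, h, i, j}

a, c, d, e, f, g, h, i, j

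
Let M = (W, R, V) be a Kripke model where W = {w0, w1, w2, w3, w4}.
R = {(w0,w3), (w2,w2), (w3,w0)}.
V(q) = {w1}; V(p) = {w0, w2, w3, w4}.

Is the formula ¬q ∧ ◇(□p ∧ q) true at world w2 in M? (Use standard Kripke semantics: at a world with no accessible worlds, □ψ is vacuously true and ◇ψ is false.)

At w2: ¬q is true, ◇(□p ∧ q) is false, so ¬q ∧ ◇(□p ∧ q) is false.
  At w2: ◇(□p ∧ q) requires □p ∧ q at some successor in {w2}.
    At w2: □p ∧ q is false.
  So ◇(□p ∧ q) is false at w2.

No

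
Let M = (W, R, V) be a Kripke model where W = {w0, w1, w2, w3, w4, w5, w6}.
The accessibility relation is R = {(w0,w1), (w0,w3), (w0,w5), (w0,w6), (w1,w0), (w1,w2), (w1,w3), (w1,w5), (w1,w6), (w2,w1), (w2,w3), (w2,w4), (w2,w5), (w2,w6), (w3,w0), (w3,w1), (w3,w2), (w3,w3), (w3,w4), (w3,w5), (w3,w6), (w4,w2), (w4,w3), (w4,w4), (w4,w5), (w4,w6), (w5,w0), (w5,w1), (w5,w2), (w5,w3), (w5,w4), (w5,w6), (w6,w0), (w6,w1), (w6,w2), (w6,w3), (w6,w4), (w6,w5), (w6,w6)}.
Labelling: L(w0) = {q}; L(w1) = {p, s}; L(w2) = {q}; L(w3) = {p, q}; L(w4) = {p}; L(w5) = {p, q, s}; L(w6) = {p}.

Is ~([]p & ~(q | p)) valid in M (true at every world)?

Let φ = ~([]p & ~(q | p)). Evaluate φ at each world:
  w0 (successors {w1, w3, w5, w6}): φ is true.
  w1 (successors {w0, w2, w3, w5, w6}): φ is true.
  w2 (successors {w1, w3, w4, w5, w6}): φ is true.
  w3 (successors {w0, w1, w2, w3, w4, w5, w6}): φ is true.
  w4 (successors {w2, w3, w4, w5, w6}): φ is true.
  w5 (successors {w0, w1, w2, w3, w4, w6}): φ is true.
  w6 (successors {w0, w1, w2, w3, w4, w5, w6}): φ is true.
For instance, at w1:
  At w1: []p & ~(q | p) is false, so ~([]p & ~(q | p)) is true.
    At w1: []p is false, ~(q | p) is false, so []p & ~(q | p) is false.
      At w1: []p requires p at every successor {w0, w2, w3, w5, w6}.
        p fails at w0, so []p is false at w1.

Yes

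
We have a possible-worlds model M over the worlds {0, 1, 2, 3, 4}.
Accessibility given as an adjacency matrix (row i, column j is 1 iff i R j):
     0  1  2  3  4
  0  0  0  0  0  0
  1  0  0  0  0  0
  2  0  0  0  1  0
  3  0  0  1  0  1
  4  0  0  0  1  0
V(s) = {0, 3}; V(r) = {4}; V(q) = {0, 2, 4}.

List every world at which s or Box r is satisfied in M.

Let φ = s or Box r. Evaluate φ at each world:
  0 (successors ∅): φ is true.
  1 (successors ∅): φ is true.
  2 (successors {3}): φ is false.
  3 (successors {2, 4}): φ is true.
  4 (successors {3}): φ is false.
For instance, at 4:
  At 4: s is false, Box r is false, so s or Box r is false.
    At 4: Box r requires r at every successor {3}.
      r fails at 3, so Box r is false at 4.
Satisfying worlds: {0, 1, 3}

0, 1, 3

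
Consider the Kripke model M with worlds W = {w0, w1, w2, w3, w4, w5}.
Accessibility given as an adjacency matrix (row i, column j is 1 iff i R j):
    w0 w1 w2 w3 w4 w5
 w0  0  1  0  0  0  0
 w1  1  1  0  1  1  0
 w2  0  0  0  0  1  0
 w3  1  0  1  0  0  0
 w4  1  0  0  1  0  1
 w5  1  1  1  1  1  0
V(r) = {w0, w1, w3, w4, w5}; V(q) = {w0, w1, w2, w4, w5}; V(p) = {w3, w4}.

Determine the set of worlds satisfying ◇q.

w0, w1, w2, w3, w4, w5

Let φ = ◇q. Evaluate φ at each world:
  w0 (successors {w1}): φ is true.
  w1 (successors {w0, w1, w3, w4}): φ is true.
  w2 (successors {w4}): φ is true.
  w3 (successors {w0, w2}): φ is true.
  w4 (successors {w0, w3, w5}): φ is true.
  w5 (successors {w0, w1, w2, w3, w4}): φ is true.
For instance, at w5:
  At w5: ◇q requires q at some successor in {w0, w1, w2, w3, w4}.
    q holds at w0, so ◇q is true at w5.
Satisfying worlds: {w0, w1, w2, w3, w4, w5}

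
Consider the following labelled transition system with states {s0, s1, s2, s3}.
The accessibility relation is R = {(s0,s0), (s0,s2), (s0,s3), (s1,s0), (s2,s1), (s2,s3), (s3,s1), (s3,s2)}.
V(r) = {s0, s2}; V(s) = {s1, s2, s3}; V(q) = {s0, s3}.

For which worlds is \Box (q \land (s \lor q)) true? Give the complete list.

Let φ = \Box (q \land (s \lor q)). Evaluate φ at each world:
  s0 (successors {s0, s2, s3}): φ is false.
  s1 (successors {s0}): φ is true.
  s2 (successors {s1, s3}): φ is false.
  s3 (successors {s1, s2}): φ is false.
For instance, at s1:
  At s1: \Box (q \land (s \lor q)) requires q \land (s \lor q) at every successor {s0}.
    At s0: q \land (s \lor q) is true.
  So \Box (q \land (s \lor q)) is true at s1.
Satisfying worlds: {s1}

s1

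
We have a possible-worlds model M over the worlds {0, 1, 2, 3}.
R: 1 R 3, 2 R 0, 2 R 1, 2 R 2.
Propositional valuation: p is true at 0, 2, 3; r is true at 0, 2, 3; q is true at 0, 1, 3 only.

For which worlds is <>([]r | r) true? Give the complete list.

Let φ = <>([]r | r). Evaluate φ at each world:
  0 (successors ∅): φ is false.
  1 (successors {3}): φ is true.
  2 (successors {0, 1, 2}): φ is true.
  3 (successors ∅): φ is false.
For instance, at 2:
  At 2: <>([]r | r) requires []r | r at some successor in {0, 1, 2}.
    []r | r holds at 0, so <>([]r | r) is true at 2.
      At 0: []r is true, r is true, so []r | r is true.
Satisfying worlds: {1, 2}

1, 2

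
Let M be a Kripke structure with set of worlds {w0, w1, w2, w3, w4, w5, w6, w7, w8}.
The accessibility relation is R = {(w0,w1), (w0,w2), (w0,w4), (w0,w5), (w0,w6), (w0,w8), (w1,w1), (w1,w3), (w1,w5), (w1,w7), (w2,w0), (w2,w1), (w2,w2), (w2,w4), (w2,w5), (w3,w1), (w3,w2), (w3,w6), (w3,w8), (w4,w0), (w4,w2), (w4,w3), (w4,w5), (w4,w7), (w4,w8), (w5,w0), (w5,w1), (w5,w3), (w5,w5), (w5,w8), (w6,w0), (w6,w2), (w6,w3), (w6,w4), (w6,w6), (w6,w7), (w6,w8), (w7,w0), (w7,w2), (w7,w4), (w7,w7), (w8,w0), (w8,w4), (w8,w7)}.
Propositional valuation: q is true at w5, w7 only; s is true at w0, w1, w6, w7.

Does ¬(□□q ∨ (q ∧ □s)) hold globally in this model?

Recall that □ψ holds at a world iff ψ holds at every accessible world, and ◇ψ holds iff ψ holds at some accessible world.
Let φ = ¬(□□q ∨ (q ∧ □s)). Evaluate φ at each world:
  w0 (successors {w1, w2, w4, w5, w6, w8}): φ is true.
  w1 (successors {w1, w3, w5, w7}): φ is true.
  w2 (successors {w0, w1, w2, w4, w5}): φ is true.
  w3 (successors {w1, w2, w6, w8}): φ is true.
  w4 (successors {w0, w2, w3, w5, w7, w8}): φ is true.
  w5 (successors {w0, w1, w3, w5, w8}): φ is true.
  w6 (successors {w0, w2, w3, w4, w6, w7, w8}): φ is true.
  w7 (successors {w0, w2, w4, w7}): φ is true.
  w8 (successors {w0, w4, w7}): φ is true.
For instance, at w3:
  At w3: □□q ∨ (q ∧ □s) is false, so ¬(□□q ∨ (q ∧ □s)) is true.
    At w3: □□q is false, q ∧ □s is false, so □□q ∨ (q ∧ □s) is false.
      At w3: □□q requires □q at every successor {w1, w2, w6, w8}.
        □q fails at w1, so □□q is false at w3.
      At w3: q is false, □s is false, so q ∧ □s is false.

Yes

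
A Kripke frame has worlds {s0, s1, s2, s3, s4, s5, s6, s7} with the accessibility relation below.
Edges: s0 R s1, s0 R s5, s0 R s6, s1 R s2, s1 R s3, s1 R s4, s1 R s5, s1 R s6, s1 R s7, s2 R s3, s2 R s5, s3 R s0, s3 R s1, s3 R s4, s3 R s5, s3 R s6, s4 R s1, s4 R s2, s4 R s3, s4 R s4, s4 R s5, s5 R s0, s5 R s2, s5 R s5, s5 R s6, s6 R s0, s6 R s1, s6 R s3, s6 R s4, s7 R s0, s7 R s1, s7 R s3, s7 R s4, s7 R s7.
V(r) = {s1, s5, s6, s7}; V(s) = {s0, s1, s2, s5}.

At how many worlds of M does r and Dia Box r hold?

3

Let φ = r and Dia Box r. Evaluate φ at each world:
  s0 (successors {s1, s5, s6}): φ is false.
  s1 (successors {s2, s3, s4, s5, s6, s7}): φ is false.
  s2 (successors {s3, s5}): φ is false.
  s3 (successors {s0, s1, s4, s5, s6}): φ is false.
  s4 (successors {s1, s2, s3, s4, s5}): φ is false.
  s5 (successors {s0, s2, s5, s6}): φ is true.
  s6 (successors {s0, s1, s3, s4}): φ is true.
  s7 (successors {s0, s1, s3, s4, s7}): φ is true.
For instance, at s1:
  At s1: r is true, Dia Box r is false, so r and Dia Box r is false.
    At s1: Dia Box r requires Box r at some successor in {s2, s3, s4, s5, s6, s7}.
      At s2: Box r is false.
      At s3: Box r is false.
      At s4: Box r is false.
      At s5: Box r is false.
      At s6: Box r is false.
      At s7: Box r is false.
    So Dia Box r is false at s1.
Satisfying worlds: {s5, s6, s7}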